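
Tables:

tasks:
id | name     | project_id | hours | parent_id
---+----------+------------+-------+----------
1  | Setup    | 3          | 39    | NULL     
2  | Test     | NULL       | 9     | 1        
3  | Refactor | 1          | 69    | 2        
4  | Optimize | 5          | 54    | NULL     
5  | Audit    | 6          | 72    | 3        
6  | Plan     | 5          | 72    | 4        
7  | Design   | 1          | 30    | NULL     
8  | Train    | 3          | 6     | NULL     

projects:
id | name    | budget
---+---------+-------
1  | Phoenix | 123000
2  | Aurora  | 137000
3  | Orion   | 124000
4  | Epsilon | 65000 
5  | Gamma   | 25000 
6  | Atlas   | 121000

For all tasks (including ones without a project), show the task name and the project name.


LEFT JOIN keeps every row from tasks (the left table); where project_id has no match in projects, the project columns become NULL. Walk through each task:
  - task 1 (Setup): project_id=3 -> matches Orion
  - task 2 (Test): project_id=NULL, no match -> kept with NULL
  - task 3 (Refactor): project_id=1 -> matches Phoenix
  - task 4 (Optimize): project_id=5 -> matches Gamma
  - task 5 (Audit): project_id=6 -> matches Atlas
  - task 6 (Plan): project_id=5 -> matches Gamma
  - task 7 (Design): project_id=1 -> matches Phoenix
  - task 8 (Train): project_id=3 -> matches Orion
All 8 rows appear; 1 has NULL project.

SQL:
SELECT a.name, b.name AS project
FROM tasks a
LEFT JOIN projects b ON a.project_id = b.id

Result:
name     | project
---------+--------
Setup    | Orion  
Test     | NULL   
Refactor | Phoenix
Optimize | Gamma  
Audit    | Atlas  
Plan     | Gamma  
Design   | Phoenix
Train    | Orion  


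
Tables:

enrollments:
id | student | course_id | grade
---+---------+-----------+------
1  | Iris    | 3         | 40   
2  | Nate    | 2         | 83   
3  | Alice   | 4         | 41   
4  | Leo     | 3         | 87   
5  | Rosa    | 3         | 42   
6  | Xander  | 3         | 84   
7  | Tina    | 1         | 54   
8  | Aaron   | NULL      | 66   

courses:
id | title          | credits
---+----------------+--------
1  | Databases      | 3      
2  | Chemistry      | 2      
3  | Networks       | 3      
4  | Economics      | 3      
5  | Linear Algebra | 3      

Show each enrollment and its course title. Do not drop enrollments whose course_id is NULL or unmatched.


LEFT JOIN keeps every row from enrollments (the left table); where course_id has no match in courses, the course columns become NULL. Walk through each enrollment:
  - enrollment 1 (Iris): course_id=3 -> matches Networks
  - enrollment 2 (Nate): course_id=2 -> matches Chemistry
  - enrollment 3 (Alice): course_id=4 -> matches Economics
  - enrollment 4 (Leo): course_id=3 -> matches Networks
  - enrollment 5 (Rosa): course_id=3 -> matches Networks
  - enrollment 6 (Xander): course_id=3 -> matches Networks
  - enrollment 7 (Tina): course_id=1 -> matches Databases
  - enrollment 8 (Aaron): course_id=NULL, no match -> kept with NULL
All 8 rows appear; 1 has NULL course.

SQL:
SELECT a.student, b.title AS course
FROM enrollments a
LEFT JOIN courses b ON a.course_id = b.id

Result:
student | course   
--------+----------
Iris    | Networks 
Nate    | Chemistry
Alice   | Economics
Leo     | Networks 
Rosa    | Networks 
Xander  | Networks 
Tina    | Databases
Aaron   | NULL     


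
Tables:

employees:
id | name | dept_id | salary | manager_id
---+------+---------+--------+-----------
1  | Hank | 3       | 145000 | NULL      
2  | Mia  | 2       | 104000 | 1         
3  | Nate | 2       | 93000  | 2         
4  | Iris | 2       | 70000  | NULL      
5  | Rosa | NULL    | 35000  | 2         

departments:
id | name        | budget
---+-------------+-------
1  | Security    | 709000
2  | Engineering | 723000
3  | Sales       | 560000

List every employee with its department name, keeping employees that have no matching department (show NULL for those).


LEFT JOIN keeps every row from employees (the left table); where dept_id has no match in departments, the department columns become NULL. Walk through each employee:
  - employee 1 (Hank): dept_id=3 -> matches Sales
  - employee 2 (Mia): dept_id=2 -> matches Engineering
  - employee 3 (Nate): dept_id=2 -> matches Engineering
  - employee 4 (Iris): dept_id=2 -> matches Engineering
  - employee 5 (Rosa): dept_id=NULL, no match -> kept with NULL
All 5 rows appear; 1 has NULL department.

SQL:
SELECT a.name, b.name AS department
FROM employees a
LEFT JOIN departments b ON a.dept_id = b.id

Result:
name | department 
-----+------------
Hank | Sales      
Mia  | Engineering
Nate | Engineering
Iris | Engineering
Rosa | NULL       


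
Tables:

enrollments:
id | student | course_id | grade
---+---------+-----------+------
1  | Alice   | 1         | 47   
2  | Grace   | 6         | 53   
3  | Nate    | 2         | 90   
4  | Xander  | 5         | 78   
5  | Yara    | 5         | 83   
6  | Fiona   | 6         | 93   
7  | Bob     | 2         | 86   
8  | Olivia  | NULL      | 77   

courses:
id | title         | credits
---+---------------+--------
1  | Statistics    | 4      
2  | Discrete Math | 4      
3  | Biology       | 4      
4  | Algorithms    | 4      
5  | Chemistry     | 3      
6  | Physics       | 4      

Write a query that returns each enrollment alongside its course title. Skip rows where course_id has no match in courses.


INNER JOIN keeps only enrollments rows whose course_id matches an id in courses. Walk through each enrollment:
  - enrollment 1 (Alice): course_id=1 -> matches Statistics
  - enrollment 2 (Grace): course_id=6 -> matches Physics
  - enrollment 3 (Nate): course_id=2 -> matches Discrete Math
  - enrollment 4 (Xander): course_id=5 -> matches Chemistry
  - enrollment 5 (Yara): course_id=5 -> matches Chemistry
  - enrollment 6 (Fiona): course_id=6 -> matches Physics
  - enrollment 7 (Bob): course_id=2 -> matches Discrete Math
  - enrollment 8 (Olivia): course_id=NULL, no match -> dropped
So 1 of 8 rows is dropped.

SQL:
SELECT a.student, b.title AS course
FROM enrollments a
INNER JOIN courses b ON a.course_id = b.id

Result:
student | course       
--------+--------------
Alice   | Statistics   
Grace   | Physics      
Nate    | Discrete Math
Xander  | Chemistry    
Yara    | Chemistry    
Fiona   | Physics      
Bob     | Discrete Math


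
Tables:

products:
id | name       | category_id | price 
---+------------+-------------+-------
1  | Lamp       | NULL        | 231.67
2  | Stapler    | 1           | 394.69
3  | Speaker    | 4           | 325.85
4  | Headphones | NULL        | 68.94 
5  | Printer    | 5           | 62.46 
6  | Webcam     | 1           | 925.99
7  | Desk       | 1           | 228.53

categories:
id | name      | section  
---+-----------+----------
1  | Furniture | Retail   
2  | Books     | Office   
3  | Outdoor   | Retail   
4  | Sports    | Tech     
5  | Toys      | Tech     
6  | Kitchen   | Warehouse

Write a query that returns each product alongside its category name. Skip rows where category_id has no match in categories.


INNER JOIN keeps only products rows whose category_id matches an id in categories. Walk through each product:
  - product 1 (Lamp): category_id=NULL, no match -> dropped
  - product 2 (Stapler): category_id=1 -> matches Furniture
  - product 3 (Speaker): category_id=4 -> matches Sports
  - product 4 (Headphones): category_id=NULL, no match -> dropped
  - product 5 (Printer): category_id=5 -> matches Toys
  - product 6 (Webcam): category_id=1 -> matches Furniture
  - product 7 (Desk): category_id=1 -> matches Furniture
So 2 of 7 rows are dropped.

SQL:
SELECT a.name, b.name AS category
FROM products a
INNER JOIN categories b ON a.category_id = b.id

Result:
name    | category 
--------+----------
Stapler | Furniture
Speaker | Sports   
Printer | Toys     
Webcam  | Furniture
Desk    | Furniture


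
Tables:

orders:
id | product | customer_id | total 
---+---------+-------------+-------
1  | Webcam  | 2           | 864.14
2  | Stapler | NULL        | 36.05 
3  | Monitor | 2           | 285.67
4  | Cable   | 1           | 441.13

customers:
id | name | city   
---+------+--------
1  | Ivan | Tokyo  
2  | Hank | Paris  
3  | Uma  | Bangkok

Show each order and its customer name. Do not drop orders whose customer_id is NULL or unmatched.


LEFT JOIN keeps every row from orders (the left table); where customer_id has no match in customers, the customer columns become NULL. Walk through each order:
  - order 1 (Webcam): customer_id=2 -> matches Hank
  - order 2 (Stapler): customer_id=NULL, no match -> kept with NULL
  - order 3 (Monitor): customer_id=2 -> matches Hank
  - order 4 (Cable): customer_id=1 -> matches Ivan
All 4 rows appear; 1 has NULL customer.

SQL:
SELECT a.product, b.name AS customer
FROM orders a
LEFT JOIN customers b ON a.customer_id = b.id

Result:
product | customer
--------+---------
Webcam  | Hank    
Stapler | NULL    
Monitor | Hank    
Cable   | Ivan    


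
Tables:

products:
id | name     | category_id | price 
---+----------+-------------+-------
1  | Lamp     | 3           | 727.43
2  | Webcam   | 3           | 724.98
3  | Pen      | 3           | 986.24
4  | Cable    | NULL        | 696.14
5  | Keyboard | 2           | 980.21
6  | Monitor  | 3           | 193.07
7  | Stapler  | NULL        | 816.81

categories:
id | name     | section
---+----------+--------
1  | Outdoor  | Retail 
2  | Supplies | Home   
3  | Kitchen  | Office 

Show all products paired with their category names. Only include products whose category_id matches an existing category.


INNER JOIN keeps only products rows whose category_id matches an id in categories. Walk through each product:
  - product 1 (Lamp): category_id=3 -> matches Kitchen
  - product 2 (Webcam): category_id=3 -> matches Kitchen
  - product 3 (Pen): category_id=3 -> matches Kitchen
  - product 4 (Cable): category_id=NULL, no match -> dropped
  - product 5 (Keyboard): category_id=2 -> matches Supplies
  - product 6 (Monitor): category_id=3 -> matches Kitchen
  - product 7 (Stapler): category_id=NULL, no match -> dropped
So 2 of 7 rows are dropped.

SQL:
SELECT a.name, b.name AS category
FROM products a
INNER JOIN categories b ON a.category_id = b.id

Result:
name     | category
---------+---------
Lamp     | Kitchen 
Webcam   | Kitchen 
Pen      | Kitchen 
Keyboard | Supplies
Monitor  | Kitchen 


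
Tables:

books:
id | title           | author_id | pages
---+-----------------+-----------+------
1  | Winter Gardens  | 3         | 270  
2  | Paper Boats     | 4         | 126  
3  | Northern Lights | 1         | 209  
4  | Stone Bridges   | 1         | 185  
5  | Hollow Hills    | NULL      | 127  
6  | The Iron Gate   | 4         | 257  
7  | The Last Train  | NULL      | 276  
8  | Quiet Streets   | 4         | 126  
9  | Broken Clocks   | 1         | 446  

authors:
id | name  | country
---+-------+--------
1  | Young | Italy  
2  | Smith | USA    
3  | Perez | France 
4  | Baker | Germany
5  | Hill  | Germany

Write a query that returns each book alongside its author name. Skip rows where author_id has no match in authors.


INNER JOIN keeps only books rows whose author_id matches an id in authors. Walk through each book:
  - book 1 (Winter Gardens): author_id=3 -> matches Perez
  - book 2 (Paper Boats): author_id=4 -> matches Baker
  - book 3 (Northern Lights): author_id=1 -> matches Young
  - book 4 (Stone Bridges): author_id=1 -> matches Young
  - book 5 (Hollow Hills): author_id=NULL, no match -> dropped
  - book 6 (The Iron Gate): author_id=4 -> matches Baker
  - book 7 (The Last Train): author_id=NULL, no match -> dropped
  - book 8 (Quiet Streets): author_id=4 -> matches Baker
  - book 9 (Broken Clocks): author_id=1 -> matches Young
So 2 of 9 rows are dropped.

SQL:
SELECT a.title, b.name AS author
FROM books a
INNER JOIN authors b ON a.author_id = b.id

Result:
title           | author
----------------+-------
Winter Gardens  | Perez 
Paper Boats     | Baker 
Northern Lights | Young 
Stone Bridges   | Young 
The Iron Gate   | Baker 
Quiet Streets   | Baker 
Broken Clocks   | Young 


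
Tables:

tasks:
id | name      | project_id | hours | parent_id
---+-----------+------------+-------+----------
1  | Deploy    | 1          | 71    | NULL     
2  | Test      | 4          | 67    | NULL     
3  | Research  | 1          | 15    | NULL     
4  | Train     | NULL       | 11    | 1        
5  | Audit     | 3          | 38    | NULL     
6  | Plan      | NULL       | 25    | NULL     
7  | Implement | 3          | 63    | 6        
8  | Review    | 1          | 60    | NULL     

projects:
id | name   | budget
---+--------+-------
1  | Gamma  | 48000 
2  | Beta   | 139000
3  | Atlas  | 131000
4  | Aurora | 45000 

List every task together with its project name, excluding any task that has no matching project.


INNER JOIN keeps only tasks rows whose project_id matches an id in projects. Walk through each task:
  - task 1 (Deploy): project_id=1 -> matches Gamma
  - task 2 (Test): project_id=4 -> matches Aurora
  - task 3 (Research): project_id=1 -> matches Gamma
  - task 4 (Train): project_id=NULL, no match -> dropped
  - task 5 (Audit): project_id=3 -> matches Atlas
  - task 6 (Plan): project_id=NULL, no match -> dropped
  - task 7 (Implement): project_id=3 -> matches Atlas
  - task 8 (Review): project_id=1 -> matches Gamma
So 2 of 8 rows are dropped.

SQL:
SELECT a.name, b.name AS project
FROM tasks a
INNER JOIN projects b ON a.project_id = b.id

Result:
name      | project
----------+--------
Deploy    | Gamma  
Test      | Aurora 
Research  | Gamma  
Audit     | Atlas  
Implement | Atlas  
Review    | Gamma  


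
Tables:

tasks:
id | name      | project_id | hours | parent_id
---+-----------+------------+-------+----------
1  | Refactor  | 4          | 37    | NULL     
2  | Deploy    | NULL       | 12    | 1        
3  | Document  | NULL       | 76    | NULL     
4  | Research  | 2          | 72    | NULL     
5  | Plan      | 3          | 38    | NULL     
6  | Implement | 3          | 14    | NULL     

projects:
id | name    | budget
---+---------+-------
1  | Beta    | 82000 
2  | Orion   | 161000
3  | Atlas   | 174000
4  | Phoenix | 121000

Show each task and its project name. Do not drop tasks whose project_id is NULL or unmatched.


LEFT JOIN keeps every row from tasks (the left table); where project_id has no match in projects, the project columns become NULL. Walk through each task:
  - task 1 (Refactor): project_id=4 -> matches Phoenix
  - task 2 (Deploy): project_id=NULL, no match -> kept with NULL
  - task 3 (Document): project_id=NULL, no match -> kept with NULL
  - task 4 (Research): project_id=2 -> matches Orion
  - task 5 (Plan): project_id=3 -> matches Atlas
  - task 6 (Implement): project_id=3 -> matches Atlas
All 6 rows appear; 2 have NULL project.

SQL:
SELECT a.name, b.name AS project
FROM tasks a
LEFT JOIN projects b ON a.project_id = b.id

Result:
name      | project
----------+--------
Refactor  | Phoenix
Deploy    | NULL   
Document  | NULL   
Research  | Orion  
Plan      | Atlas  
Implement | Atlas  


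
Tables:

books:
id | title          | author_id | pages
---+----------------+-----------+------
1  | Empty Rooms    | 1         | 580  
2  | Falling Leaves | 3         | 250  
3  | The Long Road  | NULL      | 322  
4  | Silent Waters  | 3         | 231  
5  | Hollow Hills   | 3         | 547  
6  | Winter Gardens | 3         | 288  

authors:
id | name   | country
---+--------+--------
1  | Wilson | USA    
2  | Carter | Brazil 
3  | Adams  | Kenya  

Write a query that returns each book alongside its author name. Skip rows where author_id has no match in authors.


INNER JOIN keeps only books rows whose author_id matches an id in authors. Walk through each book:
  - book 1 (Empty Rooms): author_id=1 -> matches Wilson
  - book 2 (Falling Leaves): author_id=3 -> matches Adams
  - book 3 (The Long Road): author_id=NULL, no match -> dropped
  - book 4 (Silent Waters): author_id=3 -> matches Adams
  - book 5 (Hollow Hills): author_id=3 -> matches Adams
  - book 6 (Winter Gardens): author_id=3 -> matches Adams
So 1 of 6 rows is dropped.

SQL:
SELECT a.title, b.name AS author
FROM books a
INNER JOIN authors b ON a.author_id = b.id

Result:
title          | author
---------------+-------
Empty Rooms    | Wilson
Falling Leaves | Adams 
Silent Waters  | Adams 
Hollow Hills   | Adams 
Winter Gardens | Adams 


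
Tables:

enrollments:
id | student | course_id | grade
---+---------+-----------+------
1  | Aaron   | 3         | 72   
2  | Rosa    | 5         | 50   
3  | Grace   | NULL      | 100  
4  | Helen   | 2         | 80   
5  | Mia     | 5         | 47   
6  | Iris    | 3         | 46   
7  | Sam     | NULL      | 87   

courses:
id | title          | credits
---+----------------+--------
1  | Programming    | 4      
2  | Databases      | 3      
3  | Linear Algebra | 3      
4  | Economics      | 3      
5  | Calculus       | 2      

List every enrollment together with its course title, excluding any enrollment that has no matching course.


INNER JOIN keeps only enrollments rows whose course_id matches an id in courses. Walk through each enrollment:
  - enrollment 1 (Aaron): course_id=3 -> matches Linear Algebra
  - enrollment 2 (Rosa): course_id=5 -> matches Calculus
  - enrollment 3 (Grace): course_id=NULL, no match -> dropped
  - enrollment 4 (Helen): course_id=2 -> matches Databases
  - enrollment 5 (Mia): course_id=5 -> matches Calculus
  - enrollment 6 (Iris): course_id=3 -> matches Linear Algebra
  - enrollment 7 (Sam): course_id=NULL, no match -> dropped
So 2 of 7 rows are dropped.

SQL:
SELECT a.student, b.title AS course
FROM enrollments a
INNER JOIN courses b ON a.course_id = b.id

Result:
student | course        
--------+---------------
Aaron   | Linear Algebra
Rosa    | Calculus      
Helen   | Databases     
Mia     | Calculus      
Iris    | Linear Algebra


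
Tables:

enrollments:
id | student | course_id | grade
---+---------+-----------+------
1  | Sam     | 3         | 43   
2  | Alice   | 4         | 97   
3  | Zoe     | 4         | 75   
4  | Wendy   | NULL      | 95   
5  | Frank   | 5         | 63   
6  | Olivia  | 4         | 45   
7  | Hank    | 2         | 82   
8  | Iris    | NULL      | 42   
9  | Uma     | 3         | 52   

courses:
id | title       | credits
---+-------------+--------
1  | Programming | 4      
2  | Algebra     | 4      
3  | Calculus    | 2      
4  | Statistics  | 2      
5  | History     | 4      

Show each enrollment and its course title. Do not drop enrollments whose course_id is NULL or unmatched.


LEFT JOIN keeps every row from enrollments (the left table); where course_id has no match in courses, the course columns become NULL. Walk through each enrollment:
  - enrollment 1 (Sam): course_id=3 -> matches Calculus
  - enrollment 2 (Alice): course_id=4 -> matches Statistics
  - enrollment 3 (Zoe): course_id=4 -> matches Statistics
  - enrollment 4 (Wendy): course_id=NULL, no match -> kept with NULL
  - enrollment 5 (Frank): course_id=5 -> matches History
  - enrollment 6 (Olivia): course_id=4 -> matches Statistics
  - enrollment 7 (Hank): course_id=2 -> matches Algebra
  - enrollment 8 (Iris): course_id=NULL, no match -> kept with NULL
  - enrollment 9 (Uma): course_id=3 -> matches Calculus
All 9 rows appear; 2 have NULL course.

SQL:
SELECT a.student, b.title AS course
FROM enrollments a
LEFT JOIN courses b ON a.course_id = b.id

Result:
student | course    
--------+-----------
Sam     | Calculus  
Alice   | Statistics
Zoe     | Statistics
Wendy   | NULL      
Frank   | History   
Olivia  | Statistics
Hank    | Algebra   
Iris    | NULL      
Uma     | Calculus  


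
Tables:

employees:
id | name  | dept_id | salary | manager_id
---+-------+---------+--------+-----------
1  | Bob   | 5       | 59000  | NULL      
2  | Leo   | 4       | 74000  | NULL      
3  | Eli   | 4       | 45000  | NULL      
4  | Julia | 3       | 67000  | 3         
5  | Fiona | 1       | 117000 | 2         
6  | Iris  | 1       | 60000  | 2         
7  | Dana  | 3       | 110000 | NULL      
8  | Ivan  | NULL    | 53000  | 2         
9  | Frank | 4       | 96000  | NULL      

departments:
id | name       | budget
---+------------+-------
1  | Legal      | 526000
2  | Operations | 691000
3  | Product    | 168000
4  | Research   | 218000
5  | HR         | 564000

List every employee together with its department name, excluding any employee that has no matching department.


INNER JOIN keeps only employees rows whose dept_id matches an id in departments. Walk through each employee:
  - employee 1 (Bob): dept_id=5 -> matches HR
  - employee 2 (Leo): dept_id=4 -> matches Research
  - employee 3 (Eli): dept_id=4 -> matches Research
  - employee 4 (Julia): dept_id=3 -> matches Product
  - employee 5 (Fiona): dept_id=1 -> matches Legal
  - employee 6 (Iris): dept_id=1 -> matches Legal
  - employee 7 (Dana): dept_id=3 -> matches Product
  - employee 8 (Ivan): dept_id=NULL, no match -> dropped
  - employee 9 (Frank): dept_id=4 -> matches Research
So 1 of 9 rows is dropped.

SQL:
SELECT a.name, b.name AS department
FROM employees a
INNER JOIN departments b ON a.dept_id = b.id

Result:
name  | department
------+-----------
Bob   | HR        
Leo   | Research  
Eli   | Research  
Julia | Product   
Fiona | Legal     
Iris  | Legal     
Dana  | Product   
Frank | Research  


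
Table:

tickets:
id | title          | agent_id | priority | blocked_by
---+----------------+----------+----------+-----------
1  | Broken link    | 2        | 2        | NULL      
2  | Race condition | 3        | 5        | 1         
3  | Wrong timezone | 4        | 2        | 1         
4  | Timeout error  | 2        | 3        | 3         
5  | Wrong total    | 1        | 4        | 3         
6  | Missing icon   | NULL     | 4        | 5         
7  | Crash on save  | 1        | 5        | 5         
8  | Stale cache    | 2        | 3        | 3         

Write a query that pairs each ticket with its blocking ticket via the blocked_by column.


This is a self-join: tickets is joined to a second copy of itself, matching each row's blocked_by to another row's id. Use LEFT JOIN so rows with blocked_by=NULL are kept.
  - ticket 1 (Broken link): blocked_by=NULL -> NULL
  - ticket 2 (Race condition): blocked_by=1 -> Broken link
  - ticket 3 (Wrong timezone): blocked_by=1 -> Broken link
  - ticket 4 (Timeout error): blocked_by=3 -> Wrong timezone
  - ticket 5 (Wrong total): blocked_by=3 -> Wrong timezone
  - ticket 6 (Missing icon): blocked_by=5 -> Wrong total
  - ticket 7 (Crash on save): blocked_by=5 -> Wrong total
  - ticket 8 (Stale cache): blocked_by=3 -> Wrong timezone

SQL:
SELECT a.title AS item, b.title AS blocked_by
FROM tickets a
LEFT JOIN tickets b ON a.blocked_by = b.id

Result:
item           | blocked_by    
---------------+---------------
Broken link    | NULL          
Race condition | Broken link   
Wrong timezone | Broken link   
Timeout error  | Wrong timezone
Wrong total    | Wrong timezone
Missing icon   | Wrong total   
Crash on save  | Wrong total   
Stale cache    | Wrong timezone


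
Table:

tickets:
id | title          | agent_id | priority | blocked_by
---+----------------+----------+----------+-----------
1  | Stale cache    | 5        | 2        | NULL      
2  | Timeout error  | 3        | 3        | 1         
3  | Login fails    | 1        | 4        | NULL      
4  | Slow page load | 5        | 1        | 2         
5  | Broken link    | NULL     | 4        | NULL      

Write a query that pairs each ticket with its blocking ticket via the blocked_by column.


This is a self-join: tickets is joined to a second copy of itself, matching each row's blocked_by to another row's id. Use LEFT JOIN so rows with blocked_by=NULL are kept.
  - ticket 1 (Stale cache): blocked_by=NULL -> NULL
  - ticket 2 (Timeout error): blocked_by=1 -> Stale cache
  - ticket 3 (Login fails): blocked_by=NULL -> NULL
  - ticket 4 (Slow page load): blocked_by=2 -> Timeout error
  - ticket 5 (Broken link): blocked_by=NULL -> NULL

SQL:
SELECT a.title AS item, b.title AS blocked_by
FROM tickets a
LEFT JOIN tickets b ON a.blocked_by = b.id

Result:
item           | blocked_by   
---------------+--------------
Stale cache    | NULL         
Timeout error  | Stale cache  
Login fails    | NULL         
Slow page load | Timeout error
Broken link    | NULL         


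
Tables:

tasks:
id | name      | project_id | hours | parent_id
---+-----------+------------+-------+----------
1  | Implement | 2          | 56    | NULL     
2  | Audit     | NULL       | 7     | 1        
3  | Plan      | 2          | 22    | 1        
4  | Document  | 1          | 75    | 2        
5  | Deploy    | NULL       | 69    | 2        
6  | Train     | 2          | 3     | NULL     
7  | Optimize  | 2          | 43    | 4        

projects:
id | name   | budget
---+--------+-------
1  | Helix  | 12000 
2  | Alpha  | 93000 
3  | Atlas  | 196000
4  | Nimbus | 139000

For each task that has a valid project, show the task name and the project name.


INNER JOIN keeps only tasks rows whose project_id matches an id in projects. Walk through each task:
  - task 1 (Implement): project_id=2 -> matches Alpha
  - task 2 (Audit): project_id=NULL, no match -> dropped
  - task 3 (Plan): project_id=2 -> matches Alpha
  - task 4 (Document): project_id=1 -> matches Helix
  - task 5 (Deploy): project_id=NULL, no match -> dropped
  - task 6 (Train): project_id=2 -> matches Alpha
  - task 7 (Optimize): project_id=2 -> matches Alpha
So 2 of 7 rows are dropped.

SQL:
SELECT a.name, b.name AS project
FROM tasks a
INNER JOIN projects b ON a.project_id = b.id

Result:
name      | project
----------+--------
Implement | Alpha  
Plan      | Alpha  
Document  | Helix  
Train     | Alpha  
Optimize  | Alpha  


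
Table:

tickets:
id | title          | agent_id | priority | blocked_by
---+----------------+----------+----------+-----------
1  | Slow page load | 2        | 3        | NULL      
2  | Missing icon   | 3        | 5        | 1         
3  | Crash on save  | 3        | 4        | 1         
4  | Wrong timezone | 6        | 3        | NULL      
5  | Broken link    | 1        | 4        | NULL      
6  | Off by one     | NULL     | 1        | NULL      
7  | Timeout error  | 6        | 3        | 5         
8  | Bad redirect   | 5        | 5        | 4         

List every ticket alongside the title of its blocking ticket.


This is a self-join: tickets is joined to a second copy of itself, matching each row's blocked_by to another row's id. Use LEFT JOIN so rows with blocked_by=NULL are kept.
  - ticket 1 (Slow page load): blocked_by=NULL -> NULL
  - ticket 2 (Missing icon): blocked_by=1 -> Slow page load
  - ticket 3 (Crash on save): blocked_by=1 -> Slow page load
  - ticket 4 (Wrong timezone): blocked_by=NULL -> NULL
  - ticket 5 (Broken link): blocked_by=NULL -> NULL
  - ticket 6 (Off by one): blocked_by=NULL -> NULL
  - ticket 7 (Timeout error): blocked_by=5 -> Broken link
  - ticket 8 (Bad redirect): blocked_by=4 -> Wrong timezone

SQL:
SELECT a.title AS item, b.title AS blocked_by
FROM tickets a
LEFT JOIN tickets b ON a.blocked_by = b.id

Result:
item           | blocked_by    
---------------+---------------
Slow page load | NULL          
Missing icon   | Slow page load
Crash on save  | Slow page load
Wrong timezone | NULL          
Broken link    | NULL          
Off by one     | NULL          
Timeout error  | Broken link   
Bad redirect   | Wrong timezone


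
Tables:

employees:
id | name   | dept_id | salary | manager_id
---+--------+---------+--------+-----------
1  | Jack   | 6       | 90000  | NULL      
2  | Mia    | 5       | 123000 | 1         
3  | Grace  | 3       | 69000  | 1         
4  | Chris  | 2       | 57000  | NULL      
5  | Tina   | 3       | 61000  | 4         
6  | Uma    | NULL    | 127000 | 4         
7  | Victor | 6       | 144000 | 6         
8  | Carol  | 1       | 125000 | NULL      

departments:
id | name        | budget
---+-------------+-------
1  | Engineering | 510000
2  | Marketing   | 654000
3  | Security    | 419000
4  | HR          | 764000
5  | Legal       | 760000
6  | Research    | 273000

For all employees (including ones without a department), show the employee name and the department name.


LEFT JOIN keeps every row from employees (the left table); where dept_id has no match in departments, the department columns become NULL. Walk through each employee:
  - employee 1 (Jack): dept_id=6 -> matches Research
  - employee 2 (Mia): dept_id=5 -> matches Legal
  - employee 3 (Grace): dept_id=3 -> matches Security
  - employee 4 (Chris): dept_id=2 -> matches Marketing
  - employee 5 (Tina): dept_id=3 -> matches Security
  - employee 6 (Uma): dept_id=NULL, no match -> kept with NULL
  - employee 7 (Victor): dept_id=6 -> matches Research
  - employee 8 (Carol): dept_id=1 -> matches Engineering
All 8 rows appear; 1 has NULL department.

SQL:
SELECT a.name, b.name AS department
FROM employees a
LEFT JOIN departments b ON a.dept_id = b.id

Result:
name   | department 
-------+------------
Jack   | Research   
Mia    | Legal      
Grace  | Security   
Chris  | Marketing  
Tina   | Security   
Uma    | NULL       
Victor | Research   
Carol  | Engineering


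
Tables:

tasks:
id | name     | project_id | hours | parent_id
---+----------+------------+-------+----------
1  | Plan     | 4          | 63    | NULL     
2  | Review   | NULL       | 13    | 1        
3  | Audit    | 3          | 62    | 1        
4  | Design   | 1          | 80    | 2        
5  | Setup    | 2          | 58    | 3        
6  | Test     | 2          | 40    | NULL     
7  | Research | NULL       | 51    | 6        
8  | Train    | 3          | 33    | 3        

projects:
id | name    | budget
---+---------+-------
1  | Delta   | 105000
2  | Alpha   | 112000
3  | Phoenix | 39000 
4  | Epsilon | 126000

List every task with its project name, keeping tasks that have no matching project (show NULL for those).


LEFT JOIN keeps every row from tasks (the left table); where project_id has no match in projects, the project columns become NULL. Walk through each task:
  - task 1 (Plan): project_id=4 -> matches Epsilon
  - task 2 (Review): project_id=NULL, no match -> kept with NULL
  - task 3 (Audit): project_id=3 -> matches Phoenix
  - task 4 (Design): project_id=1 -> matches Delta
  - task 5 (Setup): project_id=2 -> matches Alpha
  - task 6 (Test): project_id=2 -> matches Alpha
  - task 7 (Research): project_id=NULL, no match -> kept with NULL
  - task 8 (Train): project_id=3 -> matches Phoenix
All 8 rows appear; 2 have NULL project.

SQL:
SELECT a.name, b.name AS project
FROM tasks a
LEFT JOIN projects b ON a.project_id = b.id

Result:
name     | project
---------+--------
Plan     | Epsilon
Review   | NULL   
Audit    | Phoenix
Design   | Delta  
Setup    | Alpha  
Test     | Alpha  
Research | NULL   
Train    | Phoenix


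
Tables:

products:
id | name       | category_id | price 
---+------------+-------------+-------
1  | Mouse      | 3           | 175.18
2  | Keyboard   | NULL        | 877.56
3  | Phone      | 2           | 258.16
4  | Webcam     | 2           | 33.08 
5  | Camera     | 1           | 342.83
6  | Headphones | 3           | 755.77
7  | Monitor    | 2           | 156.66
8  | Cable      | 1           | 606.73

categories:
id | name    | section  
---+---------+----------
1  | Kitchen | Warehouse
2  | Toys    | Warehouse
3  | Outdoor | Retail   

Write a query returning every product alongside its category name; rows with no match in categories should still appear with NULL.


LEFT JOIN keeps every row from products (the left table); where category_id has no match in categories, the category columns become NULL. Walk through each product:
  - product 1 (Mouse): category_id=3 -> matches Outdoor
  - product 2 (Keyboard): category_id=NULL, no match -> kept with NULL
  - product 3 (Phone): category_id=2 -> matches Toys
  - product 4 (Webcam): category_id=2 -> matches Toys
  - product 5 (Camera): category_id=1 -> matches Kitchen
  - product 6 (Headphones): category_id=3 -> matches Outdoor
  - product 7 (Monitor): category_id=2 -> matches Toys
  - product 8 (Cable): category_id=1 -> matches Kitchen
All 8 rows appear; 1 has NULL category.

SQL:
SELECT a.name, b.name AS category
FROM products a
LEFT JOIN categories b ON a.category_id = b.id

Result:
name       | category
-----------+---------
Mouse      | Outdoor 
Keyboard   | NULL    
Phone      | Toys    
Webcam     | Toys    
Camera     | Kitchen 
Headphones | Outdoor 
Monitor    | Toys    
Cable      | Kitchen 


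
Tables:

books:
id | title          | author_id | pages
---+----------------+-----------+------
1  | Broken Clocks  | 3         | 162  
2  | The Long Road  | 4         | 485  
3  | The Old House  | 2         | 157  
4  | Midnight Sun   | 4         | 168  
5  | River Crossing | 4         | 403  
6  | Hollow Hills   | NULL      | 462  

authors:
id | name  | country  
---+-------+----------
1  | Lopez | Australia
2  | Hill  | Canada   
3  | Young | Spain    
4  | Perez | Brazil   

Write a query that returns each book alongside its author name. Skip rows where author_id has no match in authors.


INNER JOIN keeps only books rows whose author_id matches an id in authors. Walk through each book:
  - book 1 (Broken Clocks): author_id=3 -> matches Young
  - book 2 (The Long Road): author_id=4 -> matches Perez
  - book 3 (The Old House): author_id=2 -> matches Hill
  - book 4 (Midnight Sun): author_id=4 -> matches Perez
  - book 5 (River Crossing): author_id=4 -> matches Perez
  - book 6 (Hollow Hills): author_id=NULL, no match -> dropped
So 1 of 6 rows is dropped.

SQL:
SELECT a.title, b.name AS author
FROM books a
INNER JOIN authors b ON a.author_id = b.id

Result:
title          | author
---------------+-------
Broken Clocks  | Young 
The Long Road  | Perez 
The Old House  | Hill  
Midnight Sun   | Perez 
River Crossing | Perez 


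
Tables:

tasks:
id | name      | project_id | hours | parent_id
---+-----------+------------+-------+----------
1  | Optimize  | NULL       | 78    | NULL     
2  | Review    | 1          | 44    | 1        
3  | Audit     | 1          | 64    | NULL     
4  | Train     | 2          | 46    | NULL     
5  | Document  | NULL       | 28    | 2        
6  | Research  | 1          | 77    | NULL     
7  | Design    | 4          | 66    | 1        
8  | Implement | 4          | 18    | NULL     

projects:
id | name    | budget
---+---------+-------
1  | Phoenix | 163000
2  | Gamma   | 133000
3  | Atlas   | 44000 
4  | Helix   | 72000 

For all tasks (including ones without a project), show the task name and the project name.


LEFT JOIN keeps every row from tasks (the left table); where project_id has no match in projects, the project columns become NULL. Walk through each task:
  - task 1 (Optimize): project_id=NULL, no match -> kept with NULL
  - task 2 (Review): project_id=1 -> matches Phoenix
  - task 3 (Audit): project_id=1 -> matches Phoenix
  - task 4 (Train): project_id=2 -> matches Gamma
  - task 5 (Document): project_id=NULL, no match -> kept with NULL
  - task 6 (Research): project_id=1 -> matches Phoenix
  - task 7 (Design): project_id=4 -> matches Helix
  - task 8 (Implement): project_id=4 -> matches Helix
All 8 rows appear; 2 have NULL project.

SQL:
SELECT a.name, b.name AS project
FROM tasks a
LEFT JOIN projects b ON a.project_id = b.id

Result:
name      | project
----------+--------
Optimize  | NULL   
Review    | Phoenix
Audit     | Phoenix
Train     | Gamma  
Document  | NULL   
Research  | Phoenix
Design    | Helix  
Implement | Helix  


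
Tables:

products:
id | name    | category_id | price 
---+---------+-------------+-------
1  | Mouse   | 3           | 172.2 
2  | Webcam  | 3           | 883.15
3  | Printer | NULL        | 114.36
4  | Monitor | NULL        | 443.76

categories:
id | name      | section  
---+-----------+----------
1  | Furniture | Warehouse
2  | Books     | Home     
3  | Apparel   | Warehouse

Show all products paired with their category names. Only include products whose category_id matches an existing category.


INNER JOIN keeps only products rows whose category_id matches an id in categories. Walk through each product:
  - product 1 (Mouse): category_id=3 -> matches Apparel
  - product 2 (Webcam): category_id=3 -> matches Apparel
  - product 3 (Printer): category_id=NULL, no match -> dropped
  - product 4 (Monitor): category_id=NULL, no match -> dropped
So 2 of 4 rows are dropped.

SQL:
SELECT a.name, b.name AS category
FROM products a
INNER JOIN categories b ON a.category_id = b.id

Result:
name   | category
-------+---------
Mouse  | Apparel 
Webcam | Apparel 


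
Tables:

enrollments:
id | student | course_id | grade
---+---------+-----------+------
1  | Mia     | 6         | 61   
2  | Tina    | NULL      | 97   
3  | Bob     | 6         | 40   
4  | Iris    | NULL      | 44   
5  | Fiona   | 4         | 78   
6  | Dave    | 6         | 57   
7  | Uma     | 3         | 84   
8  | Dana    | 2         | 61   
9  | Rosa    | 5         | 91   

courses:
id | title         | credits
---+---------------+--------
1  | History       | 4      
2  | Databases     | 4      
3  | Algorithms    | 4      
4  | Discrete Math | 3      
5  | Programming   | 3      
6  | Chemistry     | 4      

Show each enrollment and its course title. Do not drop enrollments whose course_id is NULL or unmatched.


LEFT JOIN keeps every row from enrollments (the left table); where course_id has no match in courses, the course columns become NULL. Walk through each enrollment:
  - enrollment 1 (Mia): course_id=6 -> matches Chemistry
  - enrollment 2 (Tina): course_id=NULL, no match -> kept with NULL
  - enrollment 3 (Bob): course_id=6 -> matches Chemistry
  - enrollment 4 (Iris): course_id=NULL, no match -> kept with NULL
  - enrollment 5 (Fiona): course_id=4 -> matches Discrete Math
  - enrollment 6 (Dave): course_id=6 -> matches Chemistry
  - enrollment 7 (Uma): course_id=3 -> matches Algorithms
  - enrollment 8 (Dana): course_id=2 -> matches Databases
  - enrollment 9 (Rosa): course_id=5 -> matches Programming
All 9 rows appear; 2 have NULL course.

SQL:
SELECT a.student, b.title AS course
FROM enrollments a
LEFT JOIN courses b ON a.course_id = b.id

Result:
student | course       
--------+--------------
Mia     | Chemistry    
Tina    | NULL         
Bob     | Chemistry    
Iris    | NULL         
Fiona   | Discrete Math
Dave    | Chemistry    
Uma     | Algorithms   
Dana    | Databases    
Rosa    | Programming  


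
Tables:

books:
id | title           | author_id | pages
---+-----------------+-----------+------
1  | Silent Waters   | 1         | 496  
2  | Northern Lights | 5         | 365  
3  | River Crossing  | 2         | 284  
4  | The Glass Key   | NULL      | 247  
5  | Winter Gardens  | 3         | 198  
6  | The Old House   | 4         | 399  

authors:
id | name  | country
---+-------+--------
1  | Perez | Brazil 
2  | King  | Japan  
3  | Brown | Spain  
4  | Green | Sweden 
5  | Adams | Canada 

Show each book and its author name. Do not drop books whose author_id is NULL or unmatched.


LEFT JOIN keeps every row from books (the left table); where author_id has no match in authors, the author columns become NULL. Walk through each book:
  - book 1 (Silent Waters): author_id=1 -> matches Perez
  - book 2 (Northern Lights): author_id=5 -> matches Adams
  - book 3 (River Crossing): author_id=2 -> matches King
  - book 4 (The Glass Key): author_id=NULL, no match -> kept with NULL
  - book 5 (Winter Gardens): author_id=3 -> matches Brown
  - book 6 (The Old House): author_id=4 -> matches Green
All 6 rows appear; 1 has NULL author.

SQL:
SELECT a.title, b.name AS author
FROM books a
LEFT JOIN authors b ON a.author_id = b.id

Result:
title           | author
----------------+-------
Silent Waters   | Perez 
Northern Lights | Adams 
River Crossing  | King  
The Glass Key   | NULL  
Winter Gardens  | Brown 
The Old House   | Green 


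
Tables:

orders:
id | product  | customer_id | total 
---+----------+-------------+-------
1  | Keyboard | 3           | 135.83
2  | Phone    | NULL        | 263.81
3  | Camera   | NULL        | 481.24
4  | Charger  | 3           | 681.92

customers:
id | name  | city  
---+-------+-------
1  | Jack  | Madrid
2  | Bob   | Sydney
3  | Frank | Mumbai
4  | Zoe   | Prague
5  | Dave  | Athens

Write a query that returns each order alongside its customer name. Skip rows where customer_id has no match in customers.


INNER JOIN keeps only orders rows whose customer_id matches an id in customers. Walk through each order:
  - order 1 (Keyboard): customer_id=3 -> matches Frank
  - order 2 (Phone): customer_id=NULL, no match -> dropped
  - order 3 (Camera): customer_id=NULL, no match -> dropped
  - order 4 (Charger): customer_id=3 -> matches Frank
So 2 of 4 rows are dropped.

SQL:
SELECT a.product, b.name AS customer
FROM orders a
INNER JOIN customers b ON a.customer_id = b.id

Result:
product  | customer
---------+---------
Keyboard | Frank   
Charger  | Frank   
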